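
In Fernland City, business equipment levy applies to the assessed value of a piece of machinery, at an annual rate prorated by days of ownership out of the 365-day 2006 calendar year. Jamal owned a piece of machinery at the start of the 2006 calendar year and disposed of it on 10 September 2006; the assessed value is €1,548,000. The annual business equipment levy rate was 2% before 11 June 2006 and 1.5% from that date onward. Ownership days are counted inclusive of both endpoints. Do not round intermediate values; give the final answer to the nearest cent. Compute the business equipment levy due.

1 January – 10 June 2006: 161 days at 2% → €1,548,000 × 2% × 161/365 = €13,656.3288
11 June – 10 September 2006: 92 days at 1.5% → €1,548,000 × 1.5% × 92/365 = €5,852.7123
Total = €19,509.0411

€19,509.04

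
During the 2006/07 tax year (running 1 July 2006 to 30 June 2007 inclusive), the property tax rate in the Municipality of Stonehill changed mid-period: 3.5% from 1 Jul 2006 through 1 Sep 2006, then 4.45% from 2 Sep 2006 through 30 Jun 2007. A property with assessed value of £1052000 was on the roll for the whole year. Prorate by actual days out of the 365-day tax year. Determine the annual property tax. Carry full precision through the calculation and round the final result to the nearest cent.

1 Jul – 1 Sep 2006: 63 days at 3.5% → £1052000 × 3.5% × 63/365 = £6355.2329
2 Sep 2006 – 30 Jun 2007: 302 days at 4.45% → £1052000 × 4.45% × 302/365 = £38733.7753
Total = £45089.0082

£45089.01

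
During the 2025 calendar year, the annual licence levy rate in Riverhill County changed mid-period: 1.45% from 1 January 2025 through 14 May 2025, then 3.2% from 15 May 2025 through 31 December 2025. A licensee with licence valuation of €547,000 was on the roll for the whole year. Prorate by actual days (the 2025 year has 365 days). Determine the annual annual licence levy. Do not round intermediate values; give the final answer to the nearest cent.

1 January – 14 May 2025: 134 days at 1.45% → €547,000 × 1.45% × 134/365 = €2,911.8384
15 May – 31 December 2025: 231 days at 3.2% → €547,000 × 3.2% × 231/365 = €11,077.8740
Total = €13,989.7123

€13,989.71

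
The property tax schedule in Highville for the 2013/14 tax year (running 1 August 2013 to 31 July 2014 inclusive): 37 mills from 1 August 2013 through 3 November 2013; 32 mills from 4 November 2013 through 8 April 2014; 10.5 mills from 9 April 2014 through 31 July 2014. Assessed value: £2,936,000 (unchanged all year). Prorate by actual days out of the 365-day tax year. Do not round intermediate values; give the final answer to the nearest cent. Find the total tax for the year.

£78,057.38

1 August – 3 November 2013: 95 days at 37 mills → £2,936,000 × 3.7% × 95/365 = £28,274.0822
4 November 2013 – 8 April 2014: 156 days at 32 mills → £2,936,000 × 3.2% × 156/365 = £40,154.8274
9 April – 31 July 2014: 114 days at 10.5 mills → £2,936,000 × 1.05% × 114/365 = £9,628.4712
Total = £78,057.3808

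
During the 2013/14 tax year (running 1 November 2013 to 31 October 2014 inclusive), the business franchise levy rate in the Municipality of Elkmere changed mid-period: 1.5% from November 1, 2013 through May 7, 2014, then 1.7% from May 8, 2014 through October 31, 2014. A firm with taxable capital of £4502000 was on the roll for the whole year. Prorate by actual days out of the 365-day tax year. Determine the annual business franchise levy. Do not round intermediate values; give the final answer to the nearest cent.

£71896.32

November 1, 2013 – May 7, 2014: 188 days at 1.5% → £4502000 × 1.5% × 188/365 = £34782.5753
May 8 – October 31, 2014: 177 days at 1.7% → £4502000 × 1.7% × 177/365 = £37113.7479
Total = £71896.3233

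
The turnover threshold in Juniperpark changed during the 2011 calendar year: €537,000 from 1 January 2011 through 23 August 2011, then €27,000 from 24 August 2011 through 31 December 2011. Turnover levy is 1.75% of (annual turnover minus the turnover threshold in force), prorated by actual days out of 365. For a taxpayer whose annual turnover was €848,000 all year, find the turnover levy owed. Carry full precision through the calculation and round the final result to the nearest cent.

€8,621.27

1 January – 23 August 2011: 235 days, exemption €537,000 → (€848,000 − €537,000) × 1.75% × 235/365 = €3,504.0753
24 August – 31 December 2011: 130 days, exemption €27,000 → (€848,000 − €27,000) × 1.75% × 130/365 = €5,117.1918
Total = €8,621.2671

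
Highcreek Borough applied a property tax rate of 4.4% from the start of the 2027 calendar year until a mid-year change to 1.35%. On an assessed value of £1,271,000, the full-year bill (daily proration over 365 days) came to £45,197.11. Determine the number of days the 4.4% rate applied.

264 days

Let d = days at the first rate; then 365 − d days at the second rate.
£1,271,000 × [4.4%·d + 1.35%·(365−d)] / 365 = £45,197.11
Solving gives d = 264, so the new rate took effect on 22 Sep 2027.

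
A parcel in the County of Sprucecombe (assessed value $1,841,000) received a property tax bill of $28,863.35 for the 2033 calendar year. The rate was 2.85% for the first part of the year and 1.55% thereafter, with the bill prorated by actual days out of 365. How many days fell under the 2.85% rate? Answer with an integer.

Let d = days at the first rate; then 365 − d days at the second rate.
$1,841,000 × [2.85%·d + 1.55%·(365−d)] / 365 = $28,863.35
Solving gives d = 5, so the new rate took effect on 6 January 2033.

5 days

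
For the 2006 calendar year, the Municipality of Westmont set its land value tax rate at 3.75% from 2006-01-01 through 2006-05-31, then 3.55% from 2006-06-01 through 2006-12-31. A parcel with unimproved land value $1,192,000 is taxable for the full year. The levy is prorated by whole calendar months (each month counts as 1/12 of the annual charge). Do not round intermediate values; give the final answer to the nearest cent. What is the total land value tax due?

2006-01-01 to 2006-05-31: 5 months at 3.75% → $1,192,000 × 3.75% × 5/12 = $18,625.0000
2006-06-01 to 2006-12-31: 7 months at 3.55% → $1,192,000 × 3.55% × 7/12 = $24,684.3333
Total = $43,309.3333

$43,309.33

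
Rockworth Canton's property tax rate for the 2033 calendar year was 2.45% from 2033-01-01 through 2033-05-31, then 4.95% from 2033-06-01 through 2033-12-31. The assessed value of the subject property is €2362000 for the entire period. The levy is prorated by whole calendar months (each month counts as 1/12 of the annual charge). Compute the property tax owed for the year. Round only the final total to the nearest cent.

€92314.83

2033-01-01 to 2033-05-31: 5 months at 2.45% → €2362000 × 2.45% × 5/12 = €24112.0833
2033-06-01 to 2033-12-31: 7 months at 4.95% → €2362000 × 4.95% × 7/12 = €68202.7500
Total = €92314.8333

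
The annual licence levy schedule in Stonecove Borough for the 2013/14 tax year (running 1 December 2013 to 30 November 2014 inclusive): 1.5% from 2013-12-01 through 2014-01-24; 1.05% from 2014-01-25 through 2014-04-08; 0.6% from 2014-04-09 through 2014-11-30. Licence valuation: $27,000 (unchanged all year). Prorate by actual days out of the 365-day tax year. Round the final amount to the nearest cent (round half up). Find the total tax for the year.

2013-12-01 to 2014-01-24: 55 days at 1.5% → $27,000 × 1.5% × 55/365 = $61.0274
2014-01-25 to 2014-04-08: 74 days at 1.05% → $27,000 × 1.05% × 74/365 = $57.4767
2014-04-09 to 2014-11-30: 236 days at 0.6% → $27,000 × 0.6% × 236/365 = $104.7452
Total = $223.2493

$223.25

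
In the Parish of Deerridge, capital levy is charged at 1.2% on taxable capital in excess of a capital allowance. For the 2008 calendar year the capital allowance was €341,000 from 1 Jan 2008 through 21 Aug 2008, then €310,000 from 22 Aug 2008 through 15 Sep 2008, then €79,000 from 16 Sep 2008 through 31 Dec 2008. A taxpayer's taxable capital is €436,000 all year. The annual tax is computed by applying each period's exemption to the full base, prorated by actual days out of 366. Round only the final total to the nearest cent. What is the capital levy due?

1 Jan – 21 Aug 2008: 234 days, exemption €341,000 → (€436,000 − €341,000) × 1.2% × 234/366 = €728.8525
22 Aug – 15 Sep 2008: 25 days, exemption €310,000 → (€436,000 − €310,000) × 1.2% × 25/366 = €103.2787
16 Sep – 31 Dec 2008: 107 days, exemption €79,000 → (€436,000 − €79,000) × 1.2% × 107/366 = €1,252.4262
Total = €2,084.5574

€2,084.56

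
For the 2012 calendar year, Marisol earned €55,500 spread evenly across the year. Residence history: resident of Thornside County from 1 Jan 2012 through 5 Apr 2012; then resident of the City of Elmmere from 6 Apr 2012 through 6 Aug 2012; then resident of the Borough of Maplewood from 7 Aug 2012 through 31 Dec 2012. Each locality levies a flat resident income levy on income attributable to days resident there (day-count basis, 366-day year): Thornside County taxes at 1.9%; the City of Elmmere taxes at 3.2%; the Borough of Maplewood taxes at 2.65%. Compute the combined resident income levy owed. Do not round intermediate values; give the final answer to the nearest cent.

Thornside County, 1 Jan – 5 Apr 2012: 96 days → €55,500 × 1.9% × 96/366 = €276.5902
The City of Elmmere, 6 Apr – 6 Aug 2012: 123 days → €55,500 × 3.2% × 123/366 = €596.8525
The Borough of Maplewood, 7 Aug – 31 Dec 2012: 147 days → €55,500 × 2.65% × 147/366 = €590.7111
Total = €1,464.1537

€1,464.15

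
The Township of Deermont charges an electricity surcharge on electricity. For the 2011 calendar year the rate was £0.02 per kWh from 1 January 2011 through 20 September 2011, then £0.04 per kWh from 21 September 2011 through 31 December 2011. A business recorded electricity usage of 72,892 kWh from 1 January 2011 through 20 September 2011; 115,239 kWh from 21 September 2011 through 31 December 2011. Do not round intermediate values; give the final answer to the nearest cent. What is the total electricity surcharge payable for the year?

£6,067.40

1 January – 20 September 2011: 72,892 kWh at £0.02/kWh → £1,457.84
21 September – 31 December 2011: 115,239 kWh at £0.04/kWh → £4,609.56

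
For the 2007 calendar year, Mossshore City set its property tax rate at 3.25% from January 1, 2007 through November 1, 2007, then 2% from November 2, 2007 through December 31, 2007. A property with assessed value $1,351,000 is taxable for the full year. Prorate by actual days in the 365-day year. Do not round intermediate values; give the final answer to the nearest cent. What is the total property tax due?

$41,131.47

January 1 – November 1, 2007: 305 days at 3.25% → $1,351,000 × 3.25% × 305/365 = $36,689.8288
November 2 – December 31, 2007: 60 days at 2% → $1,351,000 × 2% × 60/365 = $4,441.6438
Total = $41,131.4726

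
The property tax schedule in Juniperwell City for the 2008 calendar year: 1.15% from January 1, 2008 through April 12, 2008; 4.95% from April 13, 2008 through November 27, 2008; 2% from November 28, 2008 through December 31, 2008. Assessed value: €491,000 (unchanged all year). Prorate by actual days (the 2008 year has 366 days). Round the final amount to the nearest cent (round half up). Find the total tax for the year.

€17,708.20

January 1 – April 12, 2008: 103 days at 1.15% → €491,000 × 1.15% × 103/366 = €1,589.0423
April 13 – November 27, 2008: 229 days at 4.95% → €491,000 × 4.95% × 229/366 = €15,206.9139
November 28 – December 31, 2008: 34 days at 2% → €491,000 × 2% × 34/366 = €912.2404
Total = €17,708.1967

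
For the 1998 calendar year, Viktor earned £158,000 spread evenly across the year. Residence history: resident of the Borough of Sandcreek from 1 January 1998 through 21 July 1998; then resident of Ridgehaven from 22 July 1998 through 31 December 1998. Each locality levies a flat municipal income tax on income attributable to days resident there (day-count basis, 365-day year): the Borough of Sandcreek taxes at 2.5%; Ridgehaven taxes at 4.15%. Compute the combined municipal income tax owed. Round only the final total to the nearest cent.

£5,114.22

The Borough of Sandcreek, 1 January – 21 July 1998: 202 days → £158,000 × 2.5% × 202/365 = £2,186.0274
Ridgehaven, 22 July – 31 December 1998: 163 days → £158,000 × 4.15% × 163/365 = £2,928.1945
Total = £5,114.2219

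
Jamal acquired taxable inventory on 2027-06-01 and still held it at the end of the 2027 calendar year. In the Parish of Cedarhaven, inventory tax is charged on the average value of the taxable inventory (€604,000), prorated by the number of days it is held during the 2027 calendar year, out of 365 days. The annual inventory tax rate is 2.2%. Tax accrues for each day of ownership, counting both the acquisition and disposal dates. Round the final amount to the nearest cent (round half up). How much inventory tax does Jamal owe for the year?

€7,790.77

Days held (2027-06-01 to 2027-12-31): 214 out of 365
Tax = €604,000 × 2.2% × 214/365 = €7,790.7726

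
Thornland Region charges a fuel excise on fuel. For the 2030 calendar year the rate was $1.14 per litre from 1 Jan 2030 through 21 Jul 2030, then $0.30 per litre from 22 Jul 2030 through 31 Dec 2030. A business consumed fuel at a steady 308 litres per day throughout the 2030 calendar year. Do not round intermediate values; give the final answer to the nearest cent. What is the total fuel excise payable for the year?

1 Jan – 21 Jul 2030: 202 days × 308 litres/day = 62,216 litres at $1.14/litre → $70,926.24
22 Jul – 31 Dec 2030: 163 days × 308 litres/day = 50,204 litres at $0.30/litre → $15,061.20

$85,987.44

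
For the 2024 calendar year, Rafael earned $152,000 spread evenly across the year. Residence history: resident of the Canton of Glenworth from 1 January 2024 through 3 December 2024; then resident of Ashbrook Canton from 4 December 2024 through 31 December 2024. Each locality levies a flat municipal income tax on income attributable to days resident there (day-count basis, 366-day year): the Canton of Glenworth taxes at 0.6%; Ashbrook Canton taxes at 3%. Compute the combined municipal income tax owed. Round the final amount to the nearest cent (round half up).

The Canton of Glenworth, 1 January – 3 December 2024: 338 days → $152,000 × 0.6% × 338/366 = $842.2295
Ashbrook Canton, 4 December – 31 December 2024: 28 days → $152,000 × 3% × 28/366 = $348.8525
Total = $1,191.0820

$1,191.08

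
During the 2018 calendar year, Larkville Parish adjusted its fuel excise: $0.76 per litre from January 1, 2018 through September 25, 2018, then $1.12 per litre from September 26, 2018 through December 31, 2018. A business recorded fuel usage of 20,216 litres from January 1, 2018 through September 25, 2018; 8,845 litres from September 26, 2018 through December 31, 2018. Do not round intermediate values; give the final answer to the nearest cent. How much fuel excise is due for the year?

January 1 – September 25, 2018: 20,216 litres at $0.76/litre → $15364.16
September 26 – December 31, 2018: 8,845 litres at $1.12/litre → $9906.40

$25270.56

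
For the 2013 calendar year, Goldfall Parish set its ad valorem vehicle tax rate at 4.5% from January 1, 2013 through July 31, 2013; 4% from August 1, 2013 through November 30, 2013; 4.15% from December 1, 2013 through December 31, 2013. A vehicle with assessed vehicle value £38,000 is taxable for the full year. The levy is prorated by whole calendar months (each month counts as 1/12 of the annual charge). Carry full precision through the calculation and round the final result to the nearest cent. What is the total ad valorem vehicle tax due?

£1,635.58

January 1 – July 31, 2013: 7 months at 4.5% → £38,000 × 4.5% × 7/12 = £997.5000
August 1 – November 30, 2013: 4 months at 4% → £38,000 × 4% × 4/12 = £506.6667
December 1 – December 31, 2013: 1 month at 4.15% → £38,000 × 4.15% × 1/12 = £131.4167
Total = £1,635.5833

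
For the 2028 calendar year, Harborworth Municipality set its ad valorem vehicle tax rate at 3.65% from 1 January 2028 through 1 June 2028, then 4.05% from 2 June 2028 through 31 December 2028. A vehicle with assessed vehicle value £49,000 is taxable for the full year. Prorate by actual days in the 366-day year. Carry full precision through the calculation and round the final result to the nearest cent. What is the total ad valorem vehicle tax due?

£1,902.57

1 January – 1 June 2028: 153 days at 3.65% → £49,000 × 3.65% × 153/366 = £747.6516
2 June – 31 December 2028: 213 days at 4.05% → £49,000 × 4.05% × 213/366 = £1,154.9139
Total = £1,902.5656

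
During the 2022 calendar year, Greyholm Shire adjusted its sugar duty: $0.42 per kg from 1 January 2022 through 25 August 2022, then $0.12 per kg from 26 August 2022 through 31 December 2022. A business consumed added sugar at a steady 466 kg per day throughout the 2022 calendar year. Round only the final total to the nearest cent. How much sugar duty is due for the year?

1 January – 25 August 2022: 237 days × 466 kg/day = 110,442 kg at $0.42/kg → $46,385.64
26 August – 31 December 2022: 128 days × 466 kg/day = 59,648 kg at $0.12/kg → $7,157.76

$53,543.40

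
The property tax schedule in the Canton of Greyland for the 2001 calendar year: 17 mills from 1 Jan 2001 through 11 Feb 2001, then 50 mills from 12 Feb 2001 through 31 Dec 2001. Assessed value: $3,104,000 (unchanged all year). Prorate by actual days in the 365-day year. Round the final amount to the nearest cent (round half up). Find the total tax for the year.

1 Jan – 11 Feb 2001: 42 days at 17 mills → $3,104,000 × 1.7% × 42/365 = $6,071.9342
12 Feb – 31 Dec 2001: 323 days at 50 mills → $3,104,000 × 5% × 323/365 = $137,341.3699
Total = $143,413.3041

$143,413.30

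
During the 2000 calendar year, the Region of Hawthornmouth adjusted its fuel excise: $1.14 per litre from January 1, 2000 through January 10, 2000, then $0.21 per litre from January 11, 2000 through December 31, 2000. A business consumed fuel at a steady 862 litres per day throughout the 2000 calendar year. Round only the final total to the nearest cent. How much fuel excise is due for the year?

$74,269.92

January 1 – January 10, 2000: 10 days × 862 litres/day = 8,620 litres at $1.14/litre → $9,826.80
January 11 – December 31, 2000: 356 days × 862 litres/day = 306,872 litres at $0.21/litre → $64,443.12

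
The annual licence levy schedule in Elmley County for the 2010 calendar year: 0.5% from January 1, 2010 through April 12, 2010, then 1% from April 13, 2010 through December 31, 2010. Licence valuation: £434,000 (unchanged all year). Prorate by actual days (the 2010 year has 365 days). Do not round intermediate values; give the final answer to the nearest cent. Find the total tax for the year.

£3,733.59

January 1 – April 12, 2010: 102 days at 0.5% → £434,000 × 0.5% × 102/365 = £606.4110
April 13 – December 31, 2010: 263 days at 1% → £434,000 × 1% × 263/365 = £3,127.1781
Total = £3,733.5890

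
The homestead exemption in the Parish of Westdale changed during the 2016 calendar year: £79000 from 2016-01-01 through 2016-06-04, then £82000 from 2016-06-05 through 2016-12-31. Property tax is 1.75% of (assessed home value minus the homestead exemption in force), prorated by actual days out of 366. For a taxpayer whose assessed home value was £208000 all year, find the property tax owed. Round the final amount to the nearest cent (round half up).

£2227.38

2016-01-01 to 2016-06-04: 156 days, exemption £79000 → (£208000 − £79000) × 1.75% × 156/366 = £962.2131
2016-06-05 to 2016-12-31: 210 days, exemption £82000 → (£208000 − £82000) × 1.75% × 210/366 = £1265.1639
Total = £2227.3770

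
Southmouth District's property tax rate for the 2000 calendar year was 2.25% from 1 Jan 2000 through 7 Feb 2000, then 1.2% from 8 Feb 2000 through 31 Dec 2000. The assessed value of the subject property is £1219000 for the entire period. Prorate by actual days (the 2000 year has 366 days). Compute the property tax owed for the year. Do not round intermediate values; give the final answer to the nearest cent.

1 Jan – 7 Feb 2000: 38 days at 2.25% → £1219000 × 2.25% × 38/366 = £2847.6639
8 Feb – 31 Dec 2000: 328 days at 1.2% → £1219000 × 1.2% × 328/366 = £13109.2459
Total = £15956.9098

£15956.91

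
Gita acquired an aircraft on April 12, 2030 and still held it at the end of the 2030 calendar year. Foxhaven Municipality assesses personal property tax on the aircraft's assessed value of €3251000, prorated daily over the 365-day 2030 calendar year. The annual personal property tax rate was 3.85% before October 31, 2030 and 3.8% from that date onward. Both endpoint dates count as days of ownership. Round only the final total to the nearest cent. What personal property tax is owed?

€90253.10

April 12 – October 30, 2030: 202 days at 3.85% → €3251000 × 3.85% × 202/365 = €69268.5671
October 31 – December 31, 2030: 62 days at 3.8% → €3251000 × 3.8% × 62/365 = €20984.5370
Total = €90253.1041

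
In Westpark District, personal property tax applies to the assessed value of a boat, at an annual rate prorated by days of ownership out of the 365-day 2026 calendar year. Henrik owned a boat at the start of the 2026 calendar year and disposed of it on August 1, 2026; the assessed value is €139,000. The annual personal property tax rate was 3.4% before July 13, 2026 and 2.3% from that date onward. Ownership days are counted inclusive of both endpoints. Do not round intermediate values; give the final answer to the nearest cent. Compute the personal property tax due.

€2,674.13

January 1 – July 12, 2026: 193 days at 3.4% → €139,000 × 3.4% × 193/365 = €2,498.9534
July 13 – August 1, 2026: 20 days at 2.3% → €139,000 × 2.3% × 20/365 = €175.1781
Total = €2,674.1315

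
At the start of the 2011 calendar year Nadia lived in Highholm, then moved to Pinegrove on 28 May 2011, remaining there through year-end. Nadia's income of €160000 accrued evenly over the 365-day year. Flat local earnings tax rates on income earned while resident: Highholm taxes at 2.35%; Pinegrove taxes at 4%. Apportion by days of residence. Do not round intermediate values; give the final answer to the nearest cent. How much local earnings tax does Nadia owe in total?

€5336.77

Highholm, 1 Jan – 27 May 2011: 147 days → €160000 × 2.35% × 147/365 = €1514.3014
Pinegrove, 28 May – 31 Dec 2011: 218 days → €160000 × 4% × 218/365 = €3822.4658
Total = €5336.7671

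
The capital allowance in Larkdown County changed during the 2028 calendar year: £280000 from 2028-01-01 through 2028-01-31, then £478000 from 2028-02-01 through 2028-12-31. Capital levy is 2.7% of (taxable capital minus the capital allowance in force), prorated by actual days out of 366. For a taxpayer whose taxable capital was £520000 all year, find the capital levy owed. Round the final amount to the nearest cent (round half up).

£1586.80

2028-01-01 to 2028-01-31: 31 days, exemption £280000 → (£520000 − £280000) × 2.7% × 31/366 = £548.8525
2028-02-01 to 2028-12-31: 335 days, exemption £478000 → (£520000 − £478000) × 2.7% × 335/366 = £1037.9508
Total = £1586.8033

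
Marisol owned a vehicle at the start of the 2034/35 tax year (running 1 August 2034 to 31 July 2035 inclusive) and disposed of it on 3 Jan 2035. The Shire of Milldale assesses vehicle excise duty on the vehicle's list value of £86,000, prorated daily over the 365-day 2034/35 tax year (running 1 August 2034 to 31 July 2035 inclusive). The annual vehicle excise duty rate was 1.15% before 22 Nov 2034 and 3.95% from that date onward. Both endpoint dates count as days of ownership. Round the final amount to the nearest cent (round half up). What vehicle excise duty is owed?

£706.38

1 Aug – 21 Nov 2034: 113 days at 1.15% → £86,000 × 1.15% × 113/365 = £306.1836
22 Nov 2034 – 3 Jan 2035: 43 days at 3.95% → £86,000 × 3.95% × 43/365 = £400.1945
Total = £706.3781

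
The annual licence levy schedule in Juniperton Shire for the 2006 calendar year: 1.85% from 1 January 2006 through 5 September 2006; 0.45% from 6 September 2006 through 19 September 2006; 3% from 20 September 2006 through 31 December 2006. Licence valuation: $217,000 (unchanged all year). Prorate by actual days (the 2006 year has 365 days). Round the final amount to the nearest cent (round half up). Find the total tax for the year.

1 January – 5 September 2006: 248 days at 1.85% → $217,000 × 1.85% × 248/365 = $2,727.6603
6 September – 19 September 2006: 14 days at 0.45% → $217,000 × 0.45% × 14/365 = $37.4548
20 September – 31 December 2006: 103 days at 3% → $217,000 × 3% × 103/365 = $1,837.0685
Total = $4,602.1836

$4,602.18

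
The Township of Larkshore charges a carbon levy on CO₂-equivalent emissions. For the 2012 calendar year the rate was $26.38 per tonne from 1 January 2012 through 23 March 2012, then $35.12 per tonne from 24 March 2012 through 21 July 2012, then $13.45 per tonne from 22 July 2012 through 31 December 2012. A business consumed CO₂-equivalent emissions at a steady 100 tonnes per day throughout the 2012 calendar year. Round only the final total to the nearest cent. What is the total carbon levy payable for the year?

$859,629.00

1 January – 23 March 2012: 83 days × 100 tonnes/day = 8,300 tonnes at $26.38/tonne → $218,954.00
24 March – 21 July 2012: 120 days × 100 tonnes/day = 12,000 tonnes at $35.12/tonne → $421,440.00
22 July – 31 December 2012: 163 days × 100 tonnes/day = 16,300 tonnes at $13.45/tonne → $219,235.00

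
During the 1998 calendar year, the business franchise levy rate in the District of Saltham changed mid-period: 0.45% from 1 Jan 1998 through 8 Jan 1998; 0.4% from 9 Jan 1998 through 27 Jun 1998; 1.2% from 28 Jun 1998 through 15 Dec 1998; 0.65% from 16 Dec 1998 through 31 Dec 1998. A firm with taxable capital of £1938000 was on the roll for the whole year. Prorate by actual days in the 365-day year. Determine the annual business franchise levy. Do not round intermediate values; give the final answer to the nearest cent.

1 Jan – 8 Jan 1998: 8 days at 0.45% → £1938000 × 0.45% × 8/365 = £191.1452
9 Jan – 27 Jun 1998: 170 days at 0.4% → £1938000 × 0.4% × 170/365 = £3610.5205
28 Jun – 15 Dec 1998: 171 days at 1.2% → £1938000 × 1.2% × 171/365 = £10895.2767
16 Dec – 31 Dec 1998: 16 days at 0.65% → £1938000 × 0.65% × 16/365 = £552.1973
Total = £15249.1397

£15249.14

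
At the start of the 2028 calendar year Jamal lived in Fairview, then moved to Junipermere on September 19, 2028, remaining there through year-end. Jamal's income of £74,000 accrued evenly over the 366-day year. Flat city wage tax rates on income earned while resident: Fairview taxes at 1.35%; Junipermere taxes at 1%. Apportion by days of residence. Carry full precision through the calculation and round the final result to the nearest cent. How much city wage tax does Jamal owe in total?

£925.40

Fairview, January 1 – September 18, 2028: 262 days → £74,000 × 1.35% × 262/366 = £715.1311
Junipermere, September 19 – December 31, 2028: 104 days → £74,000 × 1% × 104/366 = £210.2732
Total = £925.4044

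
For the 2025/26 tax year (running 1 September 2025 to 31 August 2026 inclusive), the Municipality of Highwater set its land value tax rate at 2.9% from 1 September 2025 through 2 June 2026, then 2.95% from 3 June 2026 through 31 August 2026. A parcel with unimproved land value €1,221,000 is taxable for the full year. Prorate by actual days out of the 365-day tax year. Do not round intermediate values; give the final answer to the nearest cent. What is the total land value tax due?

€35,559.53

1 September 2025 – 2 June 2026: 275 days at 2.9% → €1,221,000 × 2.9% × 275/365 = €26,678.0137
3 June – 31 August 2026: 90 days at 2.95% → €1,221,000 × 2.95% × 90/365 = €8,881.5205
Total = €35,559.5342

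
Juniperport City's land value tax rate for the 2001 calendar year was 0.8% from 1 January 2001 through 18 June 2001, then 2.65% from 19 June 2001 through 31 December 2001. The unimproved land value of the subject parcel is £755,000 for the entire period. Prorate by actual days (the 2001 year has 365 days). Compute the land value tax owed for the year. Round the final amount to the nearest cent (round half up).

£13,540.36

1 January – 18 June 2001: 169 days at 0.8% → £755,000 × 0.8% × 169/365 = £2,796.6027
19 June – 31 December 2001: 196 days at 2.65% → £755,000 × 2.65% × 196/365 = £10,743.7534
Total = £13,540.3562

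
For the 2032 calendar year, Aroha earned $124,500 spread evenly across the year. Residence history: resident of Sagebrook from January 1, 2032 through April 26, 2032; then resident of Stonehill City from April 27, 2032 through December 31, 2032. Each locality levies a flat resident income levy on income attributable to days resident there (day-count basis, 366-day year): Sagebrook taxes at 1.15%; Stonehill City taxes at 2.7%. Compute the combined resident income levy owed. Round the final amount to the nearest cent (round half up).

$2,744.61

Sagebrook, January 1 – April 26, 2032: 117 days → $124,500 × 1.15% × 117/366 = $457.6906
Stonehill City, April 27 – December 31, 2032: 249 days → $124,500 × 2.7% × 249/366 = $2,286.9221
Total = $2,744.6127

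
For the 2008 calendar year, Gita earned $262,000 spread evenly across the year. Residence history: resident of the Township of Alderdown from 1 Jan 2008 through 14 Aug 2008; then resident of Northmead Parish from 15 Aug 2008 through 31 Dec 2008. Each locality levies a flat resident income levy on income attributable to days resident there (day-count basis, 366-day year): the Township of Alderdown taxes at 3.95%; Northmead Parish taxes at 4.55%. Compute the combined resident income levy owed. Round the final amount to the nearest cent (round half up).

$10,946.02

The Township of Alderdown, 1 Jan – 14 Aug 2008: 227 days → $262,000 × 3.95% × 227/366 = $6,418.6421
Northmead Parish, 15 Aug – 31 Dec 2008: 139 days → $262,000 × 4.55% × 139/366 = $4,527.3743
Total = $10,946.0164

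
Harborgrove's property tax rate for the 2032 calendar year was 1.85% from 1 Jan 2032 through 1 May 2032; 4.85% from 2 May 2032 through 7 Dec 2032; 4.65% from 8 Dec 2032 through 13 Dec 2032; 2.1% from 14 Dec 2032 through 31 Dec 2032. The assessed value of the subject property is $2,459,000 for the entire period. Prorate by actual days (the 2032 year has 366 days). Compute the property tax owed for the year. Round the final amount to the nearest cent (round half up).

$91,265.18

1 Jan – 1 May 2032: 122 days at 1.85% → $2,459,000 × 1.85% × 122/366 = $15,163.8333
2 May – 7 Dec 2032: 220 days at 4.85% → $2,459,000 × 4.85% × 220/366 = $71,687.2404
8 Dec – 13 Dec 2032: 6 days at 4.65% → $2,459,000 × 4.65% × 6/366 = $1,874.4836
14 Dec – 31 Dec 2032: 18 days at 2.1% → $2,459,000 × 2.1% × 18/366 = $2,539.6230
Total = $91,265.1803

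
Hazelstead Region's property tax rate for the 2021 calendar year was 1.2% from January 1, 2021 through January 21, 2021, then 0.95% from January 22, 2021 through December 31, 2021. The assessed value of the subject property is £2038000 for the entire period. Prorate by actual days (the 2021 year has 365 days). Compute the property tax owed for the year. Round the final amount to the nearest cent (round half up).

£19654.14

January 1 – January 21, 2021: 21 days at 1.2% → £2038000 × 1.2% × 21/365 = £1407.0575
January 22 – December 31, 2021: 344 days at 0.95% → £2038000 × 0.95% × 344/365 = £18247.0795
Total = £19654.1370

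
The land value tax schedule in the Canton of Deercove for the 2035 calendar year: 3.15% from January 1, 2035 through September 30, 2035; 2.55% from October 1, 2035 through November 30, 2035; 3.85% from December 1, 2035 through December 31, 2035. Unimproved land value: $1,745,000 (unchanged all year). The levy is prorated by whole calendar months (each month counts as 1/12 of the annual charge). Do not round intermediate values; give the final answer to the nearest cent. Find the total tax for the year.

January 1 – September 30, 2035: 9 months at 3.15% → $1,745,000 × 3.15% × 9/12 = $41,225.6250
October 1 – November 30, 2035: 2 months at 2.55% → $1,745,000 × 2.55% × 2/12 = $7,416.2500
December 1 – December 31, 2035: 1 month at 3.85% → $1,745,000 × 3.85% × 1/12 = $5,598.5417
Total = $54,240.4167

$54,240.42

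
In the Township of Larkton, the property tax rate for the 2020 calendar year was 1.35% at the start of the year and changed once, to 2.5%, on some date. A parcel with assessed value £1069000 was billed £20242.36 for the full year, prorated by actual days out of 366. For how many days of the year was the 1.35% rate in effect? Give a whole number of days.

193 days

Let d = days at the first rate; then 366 − d days at the second rate.
£1069000 × [1.35%·d + 2.5%·(366−d)] / 366 = £20242.36
Solving gives d = 193, so the new rate took effect on July 12, 2020.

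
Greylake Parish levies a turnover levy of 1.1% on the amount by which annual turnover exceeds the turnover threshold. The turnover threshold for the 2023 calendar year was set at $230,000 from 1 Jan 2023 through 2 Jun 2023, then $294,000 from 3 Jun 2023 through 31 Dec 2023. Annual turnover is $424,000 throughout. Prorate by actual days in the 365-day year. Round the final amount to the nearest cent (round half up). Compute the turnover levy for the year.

$1,725.10

1 Jan – 2 Jun 2023: 153 days, exemption $230,000 → ($424,000 − $230,000) × 1.1% × 153/365 = $894.5260
3 Jun – 31 Dec 2023: 212 days, exemption $294,000 → ($424,000 − $294,000) × 1.1% × 212/365 = $830.5753
Total = $1,725.1014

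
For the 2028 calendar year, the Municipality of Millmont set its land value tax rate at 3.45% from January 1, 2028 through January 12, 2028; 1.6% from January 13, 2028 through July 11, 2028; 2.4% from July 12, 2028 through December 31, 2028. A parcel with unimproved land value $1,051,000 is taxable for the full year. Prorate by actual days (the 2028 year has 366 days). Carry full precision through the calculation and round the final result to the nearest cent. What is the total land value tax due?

$21,427.77

January 1 – January 12, 2028: 12 days at 3.45% → $1,051,000 × 3.45% × 12/366 = $1,188.8361
January 13 – July 11, 2028: 181 days at 1.6% → $1,051,000 × 1.6% × 181/366 = $8,316.1093
July 12 – December 31, 2028: 173 days at 2.4% → $1,051,000 × 2.4% × 173/366 = $11,922.8197
Total = $21,427.7650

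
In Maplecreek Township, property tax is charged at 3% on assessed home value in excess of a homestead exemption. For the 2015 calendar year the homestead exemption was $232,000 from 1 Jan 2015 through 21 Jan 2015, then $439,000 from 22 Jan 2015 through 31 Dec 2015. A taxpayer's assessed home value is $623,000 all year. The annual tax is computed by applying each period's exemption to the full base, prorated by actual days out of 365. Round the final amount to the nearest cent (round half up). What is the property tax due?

$5,877.29

1 Jan – 21 Jan 2015: 21 days, exemption $232,000 → ($623,000 − $232,000) × 3% × 21/365 = $674.8767
22 Jan – 31 Dec 2015: 344 days, exemption $439,000 → ($623,000 − $439,000) × 3% × 344/365 = $5,202.4110
Total = $5,877.2877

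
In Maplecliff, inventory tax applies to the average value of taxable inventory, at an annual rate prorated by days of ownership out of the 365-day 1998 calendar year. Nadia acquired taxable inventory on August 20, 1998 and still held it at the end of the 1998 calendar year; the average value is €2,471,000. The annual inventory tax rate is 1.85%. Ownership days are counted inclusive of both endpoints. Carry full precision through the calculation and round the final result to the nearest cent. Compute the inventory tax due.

Days held (August 20 – December 31, 1998): 134 out of 365
Tax = €2,471,000 × 1.85% × 134/365 = €16,782.4904

€16,782.49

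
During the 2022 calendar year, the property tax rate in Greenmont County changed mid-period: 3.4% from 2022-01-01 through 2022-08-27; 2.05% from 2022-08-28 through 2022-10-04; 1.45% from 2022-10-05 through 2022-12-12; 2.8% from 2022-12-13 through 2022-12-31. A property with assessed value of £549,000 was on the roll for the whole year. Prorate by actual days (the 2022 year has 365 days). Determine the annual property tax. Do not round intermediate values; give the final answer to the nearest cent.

2022-01-01 to 2022-08-27: 239 days at 3.4% → £549,000 × 3.4% × 239/365 = £12,222.3945
2022-08-28 to 2022-10-04: 38 days at 2.05% → £549,000 × 2.05% × 38/365 = £1,171.7014
2022-10-05 to 2022-12-12: 69 days at 1.45% → £549,000 × 1.45% × 69/365 = £1,504.8616
2022-12-13 to 2022-12-31: 19 days at 2.8% → £549,000 × 2.8% × 19/365 = £800.1863
Total = £15,699.1438

£15,699.14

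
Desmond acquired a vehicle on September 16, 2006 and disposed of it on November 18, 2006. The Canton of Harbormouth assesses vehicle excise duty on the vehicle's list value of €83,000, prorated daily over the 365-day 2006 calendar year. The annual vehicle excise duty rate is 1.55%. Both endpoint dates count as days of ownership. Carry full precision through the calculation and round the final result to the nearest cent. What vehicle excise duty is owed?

Days held (September 16 – November 18, 2006): 64 out of 365
Tax = €83,000 × 1.55% × 64/365 = €225.5781

€225.58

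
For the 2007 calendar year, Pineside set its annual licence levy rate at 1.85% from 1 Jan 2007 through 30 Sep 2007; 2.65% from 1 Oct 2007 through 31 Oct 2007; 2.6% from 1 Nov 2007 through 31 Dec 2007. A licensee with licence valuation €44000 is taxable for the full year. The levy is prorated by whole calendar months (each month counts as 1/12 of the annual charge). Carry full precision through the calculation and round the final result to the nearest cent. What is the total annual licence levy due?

€898.33

1 Jan – 30 Sep 2007: 9 months at 1.85% → €44000 × 1.85% × 9/12 = €610.5000
1 Oct – 31 Oct 2007: 1 month at 2.65% → €44000 × 2.65% × 1/12 = €97.1667
1 Nov – 31 Dec 2007: 2 months at 2.6% → €44000 × 2.6% × 2/12 = €190.6667
Total = €898.3333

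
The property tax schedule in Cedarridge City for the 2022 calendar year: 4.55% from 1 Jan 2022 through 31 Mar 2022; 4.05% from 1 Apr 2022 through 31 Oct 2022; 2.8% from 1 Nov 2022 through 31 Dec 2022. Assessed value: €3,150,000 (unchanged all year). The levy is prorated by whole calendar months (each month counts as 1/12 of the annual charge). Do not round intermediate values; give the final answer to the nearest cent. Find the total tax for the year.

€124,950.00

1 Jan – 31 Mar 2022: 3 months at 4.55% → €3,150,000 × 4.55% × 3/12 = €35,831.2500
1 Apr – 31 Oct 2022: 7 months at 4.05% → €3,150,000 × 4.05% × 7/12 = €74,418.7500
1 Nov – 31 Dec 2022: 2 months at 2.8% → €3,150,000 × 2.8% × 2/12 = €14,700.0000
Total = €124,950.0000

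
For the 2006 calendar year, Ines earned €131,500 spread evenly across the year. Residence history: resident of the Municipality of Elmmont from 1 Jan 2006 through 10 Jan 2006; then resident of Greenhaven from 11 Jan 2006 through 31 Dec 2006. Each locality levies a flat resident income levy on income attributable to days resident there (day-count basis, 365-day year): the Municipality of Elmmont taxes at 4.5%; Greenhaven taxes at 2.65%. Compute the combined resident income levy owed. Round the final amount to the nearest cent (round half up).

€3,551.40

The Municipality of Elmmont, 1 Jan – 10 Jan 2006: 10 days → €131,500 × 4.5% × 10/365 = €162.1233
Greenhaven, 11 Jan – 31 Dec 2006: 355 days → €131,500 × 2.65% × 355/365 = €3,389.2774
Total = €3,551.4007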